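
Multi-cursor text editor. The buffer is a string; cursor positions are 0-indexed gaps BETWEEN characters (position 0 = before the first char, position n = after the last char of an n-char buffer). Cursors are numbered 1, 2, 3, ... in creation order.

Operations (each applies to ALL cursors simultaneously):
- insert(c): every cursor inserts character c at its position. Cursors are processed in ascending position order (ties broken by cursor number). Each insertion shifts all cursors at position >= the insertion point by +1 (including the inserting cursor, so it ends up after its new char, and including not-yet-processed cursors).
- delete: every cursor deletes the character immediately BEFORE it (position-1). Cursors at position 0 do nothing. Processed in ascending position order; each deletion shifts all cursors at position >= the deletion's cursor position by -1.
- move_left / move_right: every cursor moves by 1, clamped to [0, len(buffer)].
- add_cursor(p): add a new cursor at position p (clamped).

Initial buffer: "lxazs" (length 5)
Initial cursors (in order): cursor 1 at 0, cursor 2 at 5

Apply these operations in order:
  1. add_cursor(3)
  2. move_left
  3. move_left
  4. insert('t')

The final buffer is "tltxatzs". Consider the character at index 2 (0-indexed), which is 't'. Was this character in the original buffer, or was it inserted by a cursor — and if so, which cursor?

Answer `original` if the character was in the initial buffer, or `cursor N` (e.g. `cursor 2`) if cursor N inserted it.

After op 1 (add_cursor(3)): buffer="lxazs" (len 5), cursors c1@0 c3@3 c2@5, authorship .....
After op 2 (move_left): buffer="lxazs" (len 5), cursors c1@0 c3@2 c2@4, authorship .....
After op 3 (move_left): buffer="lxazs" (len 5), cursors c1@0 c3@1 c2@3, authorship .....
After op 4 (insert('t')): buffer="tltxatzs" (len 8), cursors c1@1 c3@3 c2@6, authorship 1.3..2..
Authorship (.=original, N=cursor N): 1 . 3 . . 2 . .
Index 2: author = 3

Answer: cursor 3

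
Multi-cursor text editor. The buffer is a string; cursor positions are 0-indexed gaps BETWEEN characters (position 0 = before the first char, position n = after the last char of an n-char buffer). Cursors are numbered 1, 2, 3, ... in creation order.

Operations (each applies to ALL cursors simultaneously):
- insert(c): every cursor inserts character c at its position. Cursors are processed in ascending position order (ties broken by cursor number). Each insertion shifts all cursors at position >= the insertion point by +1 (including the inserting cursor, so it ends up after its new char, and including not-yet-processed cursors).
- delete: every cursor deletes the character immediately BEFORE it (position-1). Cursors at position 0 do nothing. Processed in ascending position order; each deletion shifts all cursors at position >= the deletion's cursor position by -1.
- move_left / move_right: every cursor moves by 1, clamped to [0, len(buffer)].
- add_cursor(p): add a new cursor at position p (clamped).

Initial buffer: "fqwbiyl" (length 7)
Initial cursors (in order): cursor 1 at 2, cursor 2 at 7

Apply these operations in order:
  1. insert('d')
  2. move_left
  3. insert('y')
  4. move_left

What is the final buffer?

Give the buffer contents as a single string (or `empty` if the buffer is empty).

After op 1 (insert('d')): buffer="fqdwbiyld" (len 9), cursors c1@3 c2@9, authorship ..1.....2
After op 2 (move_left): buffer="fqdwbiyld" (len 9), cursors c1@2 c2@8, authorship ..1.....2
After op 3 (insert('y')): buffer="fqydwbiylyd" (len 11), cursors c1@3 c2@10, authorship ..11.....22
After op 4 (move_left): buffer="fqydwbiylyd" (len 11), cursors c1@2 c2@9, authorship ..11.....22

Answer: fqydwbiylyd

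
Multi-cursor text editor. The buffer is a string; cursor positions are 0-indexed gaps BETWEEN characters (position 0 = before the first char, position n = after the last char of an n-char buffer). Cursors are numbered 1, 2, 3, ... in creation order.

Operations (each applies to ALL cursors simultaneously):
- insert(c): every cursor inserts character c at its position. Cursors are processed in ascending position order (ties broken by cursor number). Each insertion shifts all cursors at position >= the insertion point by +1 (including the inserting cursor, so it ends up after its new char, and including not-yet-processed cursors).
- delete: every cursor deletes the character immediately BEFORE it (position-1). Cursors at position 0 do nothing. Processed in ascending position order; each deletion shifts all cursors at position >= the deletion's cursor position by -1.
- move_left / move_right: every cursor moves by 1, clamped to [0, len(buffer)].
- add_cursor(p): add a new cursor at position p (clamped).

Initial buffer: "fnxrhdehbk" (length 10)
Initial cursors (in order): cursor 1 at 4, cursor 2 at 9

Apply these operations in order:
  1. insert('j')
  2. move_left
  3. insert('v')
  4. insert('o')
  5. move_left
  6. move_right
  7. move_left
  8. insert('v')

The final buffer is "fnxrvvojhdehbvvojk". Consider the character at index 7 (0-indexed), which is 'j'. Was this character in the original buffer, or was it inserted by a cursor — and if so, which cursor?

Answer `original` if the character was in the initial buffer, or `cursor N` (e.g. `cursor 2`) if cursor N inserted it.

Answer: cursor 1

Derivation:
After op 1 (insert('j')): buffer="fnxrjhdehbjk" (len 12), cursors c1@5 c2@11, authorship ....1.....2.
After op 2 (move_left): buffer="fnxrjhdehbjk" (len 12), cursors c1@4 c2@10, authorship ....1.....2.
After op 3 (insert('v')): buffer="fnxrvjhdehbvjk" (len 14), cursors c1@5 c2@12, authorship ....11.....22.
After op 4 (insert('o')): buffer="fnxrvojhdehbvojk" (len 16), cursors c1@6 c2@14, authorship ....111.....222.
After op 5 (move_left): buffer="fnxrvojhdehbvojk" (len 16), cursors c1@5 c2@13, authorship ....111.....222.
After op 6 (move_right): buffer="fnxrvojhdehbvojk" (len 16), cursors c1@6 c2@14, authorship ....111.....222.
After op 7 (move_left): buffer="fnxrvojhdehbvojk" (len 16), cursors c1@5 c2@13, authorship ....111.....222.
After op 8 (insert('v')): buffer="fnxrvvojhdehbvvojk" (len 18), cursors c1@6 c2@15, authorship ....1111.....2222.
Authorship (.=original, N=cursor N): . . . . 1 1 1 1 . . . . . 2 2 2 2 .
Index 7: author = 1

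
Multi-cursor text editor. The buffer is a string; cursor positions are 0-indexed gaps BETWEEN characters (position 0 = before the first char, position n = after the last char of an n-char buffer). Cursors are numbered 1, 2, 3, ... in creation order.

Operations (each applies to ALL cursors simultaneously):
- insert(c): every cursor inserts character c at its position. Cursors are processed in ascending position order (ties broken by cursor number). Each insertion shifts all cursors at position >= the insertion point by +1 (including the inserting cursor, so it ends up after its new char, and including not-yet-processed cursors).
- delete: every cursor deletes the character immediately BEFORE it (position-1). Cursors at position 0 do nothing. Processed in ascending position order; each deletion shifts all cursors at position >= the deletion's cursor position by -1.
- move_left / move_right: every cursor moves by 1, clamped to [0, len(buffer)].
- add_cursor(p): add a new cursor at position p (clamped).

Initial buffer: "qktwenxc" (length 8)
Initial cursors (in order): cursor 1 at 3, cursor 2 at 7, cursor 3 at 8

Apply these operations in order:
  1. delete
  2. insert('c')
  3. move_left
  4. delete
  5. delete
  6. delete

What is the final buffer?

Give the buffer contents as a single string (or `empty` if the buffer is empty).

After op 1 (delete): buffer="qkwen" (len 5), cursors c1@2 c2@5 c3@5, authorship .....
After op 2 (insert('c')): buffer="qkcwencc" (len 8), cursors c1@3 c2@8 c3@8, authorship ..1...23
After op 3 (move_left): buffer="qkcwencc" (len 8), cursors c1@2 c2@7 c3@7, authorship ..1...23
After op 4 (delete): buffer="qcwec" (len 5), cursors c1@1 c2@4 c3@4, authorship .1..3
After op 5 (delete): buffer="cc" (len 2), cursors c1@0 c2@1 c3@1, authorship 13
After op 6 (delete): buffer="c" (len 1), cursors c1@0 c2@0 c3@0, authorship 3

Answer: c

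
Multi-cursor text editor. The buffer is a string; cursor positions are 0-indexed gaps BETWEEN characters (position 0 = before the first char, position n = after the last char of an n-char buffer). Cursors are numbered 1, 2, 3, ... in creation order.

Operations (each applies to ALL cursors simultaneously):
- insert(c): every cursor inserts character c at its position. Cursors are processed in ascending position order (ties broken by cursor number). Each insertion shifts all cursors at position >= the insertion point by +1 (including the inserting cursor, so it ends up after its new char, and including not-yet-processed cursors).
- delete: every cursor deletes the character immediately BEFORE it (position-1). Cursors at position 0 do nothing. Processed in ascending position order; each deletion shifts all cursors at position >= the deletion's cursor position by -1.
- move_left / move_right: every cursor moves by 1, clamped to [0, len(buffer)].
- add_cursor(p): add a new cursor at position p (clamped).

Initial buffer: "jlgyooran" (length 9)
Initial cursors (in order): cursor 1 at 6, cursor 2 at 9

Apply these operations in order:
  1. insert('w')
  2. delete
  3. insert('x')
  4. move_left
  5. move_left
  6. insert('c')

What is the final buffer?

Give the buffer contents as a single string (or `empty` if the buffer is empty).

After op 1 (insert('w')): buffer="jlgyoowranw" (len 11), cursors c1@7 c2@11, authorship ......1...2
After op 2 (delete): buffer="jlgyooran" (len 9), cursors c1@6 c2@9, authorship .........
After op 3 (insert('x')): buffer="jlgyooxranx" (len 11), cursors c1@7 c2@11, authorship ......1...2
After op 4 (move_left): buffer="jlgyooxranx" (len 11), cursors c1@6 c2@10, authorship ......1...2
After op 5 (move_left): buffer="jlgyooxranx" (len 11), cursors c1@5 c2@9, authorship ......1...2
After op 6 (insert('c')): buffer="jlgyocoxracnx" (len 13), cursors c1@6 c2@11, authorship .....1.1..2.2

Answer: jlgyocoxracnx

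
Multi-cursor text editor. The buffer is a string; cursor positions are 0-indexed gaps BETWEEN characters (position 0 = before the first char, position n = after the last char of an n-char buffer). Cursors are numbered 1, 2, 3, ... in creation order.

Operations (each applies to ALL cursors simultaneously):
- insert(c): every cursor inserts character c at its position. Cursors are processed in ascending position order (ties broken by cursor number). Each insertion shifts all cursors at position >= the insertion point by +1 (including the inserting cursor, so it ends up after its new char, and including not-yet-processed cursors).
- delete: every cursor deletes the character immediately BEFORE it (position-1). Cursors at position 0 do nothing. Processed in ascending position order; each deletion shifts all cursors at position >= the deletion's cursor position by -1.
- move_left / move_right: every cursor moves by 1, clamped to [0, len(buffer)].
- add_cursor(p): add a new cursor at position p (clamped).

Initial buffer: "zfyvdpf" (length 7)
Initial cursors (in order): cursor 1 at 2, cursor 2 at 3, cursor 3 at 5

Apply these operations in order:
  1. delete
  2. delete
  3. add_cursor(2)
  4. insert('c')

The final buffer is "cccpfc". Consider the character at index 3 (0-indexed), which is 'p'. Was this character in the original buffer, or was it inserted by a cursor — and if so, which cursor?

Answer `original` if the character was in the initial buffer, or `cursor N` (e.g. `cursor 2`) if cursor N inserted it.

Answer: original

Derivation:
After op 1 (delete): buffer="zvpf" (len 4), cursors c1@1 c2@1 c3@2, authorship ....
After op 2 (delete): buffer="pf" (len 2), cursors c1@0 c2@0 c3@0, authorship ..
After op 3 (add_cursor(2)): buffer="pf" (len 2), cursors c1@0 c2@0 c3@0 c4@2, authorship ..
After op 4 (insert('c')): buffer="cccpfc" (len 6), cursors c1@3 c2@3 c3@3 c4@6, authorship 123..4
Authorship (.=original, N=cursor N): 1 2 3 . . 4
Index 3: author = original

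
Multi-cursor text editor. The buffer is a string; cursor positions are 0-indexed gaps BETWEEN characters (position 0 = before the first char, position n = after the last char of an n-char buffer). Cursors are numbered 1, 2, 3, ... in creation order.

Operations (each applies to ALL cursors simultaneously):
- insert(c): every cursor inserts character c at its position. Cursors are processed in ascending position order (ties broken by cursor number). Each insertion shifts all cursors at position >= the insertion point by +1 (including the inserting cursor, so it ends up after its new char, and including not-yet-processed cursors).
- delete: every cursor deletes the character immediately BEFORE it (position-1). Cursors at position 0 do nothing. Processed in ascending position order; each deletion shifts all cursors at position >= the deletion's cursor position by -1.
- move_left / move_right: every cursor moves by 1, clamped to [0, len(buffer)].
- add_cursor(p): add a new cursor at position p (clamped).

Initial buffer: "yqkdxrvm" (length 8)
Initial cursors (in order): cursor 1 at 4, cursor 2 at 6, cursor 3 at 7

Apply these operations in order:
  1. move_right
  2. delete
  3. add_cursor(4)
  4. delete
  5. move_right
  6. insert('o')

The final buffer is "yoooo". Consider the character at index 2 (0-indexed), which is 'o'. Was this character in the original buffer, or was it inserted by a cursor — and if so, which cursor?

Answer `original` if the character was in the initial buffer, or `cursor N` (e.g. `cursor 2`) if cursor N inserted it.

Answer: cursor 2

Derivation:
After op 1 (move_right): buffer="yqkdxrvm" (len 8), cursors c1@5 c2@7 c3@8, authorship ........
After op 2 (delete): buffer="yqkdr" (len 5), cursors c1@4 c2@5 c3@5, authorship .....
After op 3 (add_cursor(4)): buffer="yqkdr" (len 5), cursors c1@4 c4@4 c2@5 c3@5, authorship .....
After op 4 (delete): buffer="y" (len 1), cursors c1@1 c2@1 c3@1 c4@1, authorship .
After op 5 (move_right): buffer="y" (len 1), cursors c1@1 c2@1 c3@1 c4@1, authorship .
After op 6 (insert('o')): buffer="yoooo" (len 5), cursors c1@5 c2@5 c3@5 c4@5, authorship .1234
Authorship (.=original, N=cursor N): . 1 2 3 4
Index 2: author = 2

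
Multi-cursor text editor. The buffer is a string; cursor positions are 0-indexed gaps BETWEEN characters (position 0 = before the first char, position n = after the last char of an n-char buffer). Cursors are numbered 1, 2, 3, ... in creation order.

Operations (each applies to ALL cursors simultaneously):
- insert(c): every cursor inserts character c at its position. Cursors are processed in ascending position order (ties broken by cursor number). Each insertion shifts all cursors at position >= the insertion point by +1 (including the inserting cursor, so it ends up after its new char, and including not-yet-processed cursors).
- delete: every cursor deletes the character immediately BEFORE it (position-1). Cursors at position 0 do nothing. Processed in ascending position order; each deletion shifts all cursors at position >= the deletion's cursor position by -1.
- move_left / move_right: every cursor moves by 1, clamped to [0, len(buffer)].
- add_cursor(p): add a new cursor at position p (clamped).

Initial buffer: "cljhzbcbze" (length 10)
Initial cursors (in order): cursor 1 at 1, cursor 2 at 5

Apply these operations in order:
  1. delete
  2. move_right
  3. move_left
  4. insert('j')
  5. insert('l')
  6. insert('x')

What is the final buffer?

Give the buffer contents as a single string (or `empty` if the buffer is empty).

After op 1 (delete): buffer="ljhbcbze" (len 8), cursors c1@0 c2@3, authorship ........
After op 2 (move_right): buffer="ljhbcbze" (len 8), cursors c1@1 c2@4, authorship ........
After op 3 (move_left): buffer="ljhbcbze" (len 8), cursors c1@0 c2@3, authorship ........
After op 4 (insert('j')): buffer="jljhjbcbze" (len 10), cursors c1@1 c2@5, authorship 1...2.....
After op 5 (insert('l')): buffer="jlljhjlbcbze" (len 12), cursors c1@2 c2@7, authorship 11...22.....
After op 6 (insert('x')): buffer="jlxljhjlxbcbze" (len 14), cursors c1@3 c2@9, authorship 111...222.....

Answer: jlxljhjlxbcbze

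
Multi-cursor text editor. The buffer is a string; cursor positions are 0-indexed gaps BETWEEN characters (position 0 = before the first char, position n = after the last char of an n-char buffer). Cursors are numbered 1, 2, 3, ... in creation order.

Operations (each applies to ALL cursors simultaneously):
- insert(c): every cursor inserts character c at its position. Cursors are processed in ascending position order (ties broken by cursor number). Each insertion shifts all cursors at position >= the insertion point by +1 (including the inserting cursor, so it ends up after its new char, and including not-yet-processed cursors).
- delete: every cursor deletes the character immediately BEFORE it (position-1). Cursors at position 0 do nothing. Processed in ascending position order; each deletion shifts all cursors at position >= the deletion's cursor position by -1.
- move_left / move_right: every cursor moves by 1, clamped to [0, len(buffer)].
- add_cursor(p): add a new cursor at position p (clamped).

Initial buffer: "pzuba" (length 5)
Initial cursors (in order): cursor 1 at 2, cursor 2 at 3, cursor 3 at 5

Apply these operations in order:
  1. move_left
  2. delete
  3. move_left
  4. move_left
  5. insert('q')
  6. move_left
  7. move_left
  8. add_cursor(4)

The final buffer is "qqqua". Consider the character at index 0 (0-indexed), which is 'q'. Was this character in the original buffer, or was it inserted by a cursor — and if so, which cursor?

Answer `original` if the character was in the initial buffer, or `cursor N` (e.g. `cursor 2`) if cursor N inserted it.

Answer: cursor 1

Derivation:
After op 1 (move_left): buffer="pzuba" (len 5), cursors c1@1 c2@2 c3@4, authorship .....
After op 2 (delete): buffer="ua" (len 2), cursors c1@0 c2@0 c3@1, authorship ..
After op 3 (move_left): buffer="ua" (len 2), cursors c1@0 c2@0 c3@0, authorship ..
After op 4 (move_left): buffer="ua" (len 2), cursors c1@0 c2@0 c3@0, authorship ..
After op 5 (insert('q')): buffer="qqqua" (len 5), cursors c1@3 c2@3 c3@3, authorship 123..
After op 6 (move_left): buffer="qqqua" (len 5), cursors c1@2 c2@2 c3@2, authorship 123..
After op 7 (move_left): buffer="qqqua" (len 5), cursors c1@1 c2@1 c3@1, authorship 123..
After op 8 (add_cursor(4)): buffer="qqqua" (len 5), cursors c1@1 c2@1 c3@1 c4@4, authorship 123..
Authorship (.=original, N=cursor N): 1 2 3 . .
Index 0: author = 1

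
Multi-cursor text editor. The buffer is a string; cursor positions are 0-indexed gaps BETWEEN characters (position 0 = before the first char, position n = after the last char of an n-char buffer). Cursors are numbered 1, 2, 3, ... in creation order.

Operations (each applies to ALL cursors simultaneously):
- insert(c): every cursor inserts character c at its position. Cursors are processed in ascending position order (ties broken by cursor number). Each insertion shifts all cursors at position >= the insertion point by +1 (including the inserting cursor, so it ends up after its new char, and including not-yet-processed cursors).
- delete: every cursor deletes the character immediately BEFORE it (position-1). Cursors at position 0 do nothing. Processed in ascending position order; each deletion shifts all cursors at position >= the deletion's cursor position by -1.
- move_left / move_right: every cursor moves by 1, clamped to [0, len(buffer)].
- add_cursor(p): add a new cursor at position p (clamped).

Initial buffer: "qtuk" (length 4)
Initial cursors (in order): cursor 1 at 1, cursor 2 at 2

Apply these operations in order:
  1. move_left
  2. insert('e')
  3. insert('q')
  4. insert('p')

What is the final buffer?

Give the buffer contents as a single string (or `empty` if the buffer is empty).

Answer: eqpqeqptuk

Derivation:
After op 1 (move_left): buffer="qtuk" (len 4), cursors c1@0 c2@1, authorship ....
After op 2 (insert('e')): buffer="eqetuk" (len 6), cursors c1@1 c2@3, authorship 1.2...
After op 3 (insert('q')): buffer="eqqeqtuk" (len 8), cursors c1@2 c2@5, authorship 11.22...
After op 4 (insert('p')): buffer="eqpqeqptuk" (len 10), cursors c1@3 c2@7, authorship 111.222...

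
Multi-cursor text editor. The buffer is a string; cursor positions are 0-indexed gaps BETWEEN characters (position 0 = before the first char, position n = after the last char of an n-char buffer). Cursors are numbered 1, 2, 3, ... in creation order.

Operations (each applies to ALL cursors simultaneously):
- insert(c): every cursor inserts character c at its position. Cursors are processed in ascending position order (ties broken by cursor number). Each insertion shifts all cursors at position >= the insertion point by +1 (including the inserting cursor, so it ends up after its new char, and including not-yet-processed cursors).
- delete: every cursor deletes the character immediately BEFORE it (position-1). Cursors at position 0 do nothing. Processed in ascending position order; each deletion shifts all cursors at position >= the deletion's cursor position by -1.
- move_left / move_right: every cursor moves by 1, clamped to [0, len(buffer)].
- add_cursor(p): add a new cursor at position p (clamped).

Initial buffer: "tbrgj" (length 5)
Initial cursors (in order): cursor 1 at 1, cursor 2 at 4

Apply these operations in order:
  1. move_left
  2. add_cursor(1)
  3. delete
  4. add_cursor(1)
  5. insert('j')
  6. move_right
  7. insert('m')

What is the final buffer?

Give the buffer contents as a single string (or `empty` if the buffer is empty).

Answer: jjbmmjjgmmj

Derivation:
After op 1 (move_left): buffer="tbrgj" (len 5), cursors c1@0 c2@3, authorship .....
After op 2 (add_cursor(1)): buffer="tbrgj" (len 5), cursors c1@0 c3@1 c2@3, authorship .....
After op 3 (delete): buffer="bgj" (len 3), cursors c1@0 c3@0 c2@1, authorship ...
After op 4 (add_cursor(1)): buffer="bgj" (len 3), cursors c1@0 c3@0 c2@1 c4@1, authorship ...
After op 5 (insert('j')): buffer="jjbjjgj" (len 7), cursors c1@2 c3@2 c2@5 c4@5, authorship 13.24..
After op 6 (move_right): buffer="jjbjjgj" (len 7), cursors c1@3 c3@3 c2@6 c4@6, authorship 13.24..
After op 7 (insert('m')): buffer="jjbmmjjgmmj" (len 11), cursors c1@5 c3@5 c2@10 c4@10, authorship 13.1324.24.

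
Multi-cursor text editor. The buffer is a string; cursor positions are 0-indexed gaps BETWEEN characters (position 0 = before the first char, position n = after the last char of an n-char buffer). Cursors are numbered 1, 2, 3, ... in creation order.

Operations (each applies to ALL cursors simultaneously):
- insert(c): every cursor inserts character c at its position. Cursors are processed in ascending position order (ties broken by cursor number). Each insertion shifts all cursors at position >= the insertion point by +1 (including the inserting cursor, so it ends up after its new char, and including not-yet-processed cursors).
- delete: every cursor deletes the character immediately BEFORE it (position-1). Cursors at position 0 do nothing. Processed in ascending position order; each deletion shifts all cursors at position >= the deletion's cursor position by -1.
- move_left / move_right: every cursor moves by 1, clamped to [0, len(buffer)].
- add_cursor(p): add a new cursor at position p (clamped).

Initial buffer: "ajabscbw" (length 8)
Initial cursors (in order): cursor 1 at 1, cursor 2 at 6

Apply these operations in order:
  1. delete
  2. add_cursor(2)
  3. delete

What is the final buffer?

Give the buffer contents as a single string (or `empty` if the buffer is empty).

After op 1 (delete): buffer="jabsbw" (len 6), cursors c1@0 c2@4, authorship ......
After op 2 (add_cursor(2)): buffer="jabsbw" (len 6), cursors c1@0 c3@2 c2@4, authorship ......
After op 3 (delete): buffer="jbbw" (len 4), cursors c1@0 c3@1 c2@2, authorship ....

Answer: jbbw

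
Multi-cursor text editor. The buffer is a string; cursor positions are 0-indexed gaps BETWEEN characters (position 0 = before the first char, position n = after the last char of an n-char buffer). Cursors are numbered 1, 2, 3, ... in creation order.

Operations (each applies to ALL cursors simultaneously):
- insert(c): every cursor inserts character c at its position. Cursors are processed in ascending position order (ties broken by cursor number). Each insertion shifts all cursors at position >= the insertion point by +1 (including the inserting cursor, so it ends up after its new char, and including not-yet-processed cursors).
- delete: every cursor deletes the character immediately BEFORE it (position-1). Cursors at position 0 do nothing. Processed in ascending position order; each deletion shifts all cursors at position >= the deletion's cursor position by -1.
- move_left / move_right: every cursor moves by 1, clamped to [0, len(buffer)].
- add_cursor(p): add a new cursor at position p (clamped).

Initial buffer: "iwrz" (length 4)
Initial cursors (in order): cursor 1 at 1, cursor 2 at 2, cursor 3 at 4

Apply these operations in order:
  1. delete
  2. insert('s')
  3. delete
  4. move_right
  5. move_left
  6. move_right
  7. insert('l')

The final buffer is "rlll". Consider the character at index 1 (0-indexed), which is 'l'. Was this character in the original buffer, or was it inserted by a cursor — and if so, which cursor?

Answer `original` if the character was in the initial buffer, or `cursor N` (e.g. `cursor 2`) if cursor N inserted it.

After op 1 (delete): buffer="r" (len 1), cursors c1@0 c2@0 c3@1, authorship .
After op 2 (insert('s')): buffer="ssrs" (len 4), cursors c1@2 c2@2 c3@4, authorship 12.3
After op 3 (delete): buffer="r" (len 1), cursors c1@0 c2@0 c3@1, authorship .
After op 4 (move_right): buffer="r" (len 1), cursors c1@1 c2@1 c3@1, authorship .
After op 5 (move_left): buffer="r" (len 1), cursors c1@0 c2@0 c3@0, authorship .
After op 6 (move_right): buffer="r" (len 1), cursors c1@1 c2@1 c3@1, authorship .
After op 7 (insert('l')): buffer="rlll" (len 4), cursors c1@4 c2@4 c3@4, authorship .123
Authorship (.=original, N=cursor N): . 1 2 3
Index 1: author = 1

Answer: cursor 1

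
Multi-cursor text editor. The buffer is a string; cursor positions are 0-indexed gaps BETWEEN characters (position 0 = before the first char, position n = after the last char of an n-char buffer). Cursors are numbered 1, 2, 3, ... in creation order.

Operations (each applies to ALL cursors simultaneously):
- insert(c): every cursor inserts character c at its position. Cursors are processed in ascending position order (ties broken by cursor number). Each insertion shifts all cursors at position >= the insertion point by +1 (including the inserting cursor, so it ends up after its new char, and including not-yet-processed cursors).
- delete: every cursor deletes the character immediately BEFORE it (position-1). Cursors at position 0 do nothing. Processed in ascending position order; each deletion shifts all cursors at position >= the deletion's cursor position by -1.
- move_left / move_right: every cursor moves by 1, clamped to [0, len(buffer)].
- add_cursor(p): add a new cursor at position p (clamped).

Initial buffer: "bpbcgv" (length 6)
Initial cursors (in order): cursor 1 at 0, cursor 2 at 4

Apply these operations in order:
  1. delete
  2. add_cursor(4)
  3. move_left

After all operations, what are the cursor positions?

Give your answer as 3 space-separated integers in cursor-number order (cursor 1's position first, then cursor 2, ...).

After op 1 (delete): buffer="bpbgv" (len 5), cursors c1@0 c2@3, authorship .....
After op 2 (add_cursor(4)): buffer="bpbgv" (len 5), cursors c1@0 c2@3 c3@4, authorship .....
After op 3 (move_left): buffer="bpbgv" (len 5), cursors c1@0 c2@2 c3@3, authorship .....

Answer: 0 2 3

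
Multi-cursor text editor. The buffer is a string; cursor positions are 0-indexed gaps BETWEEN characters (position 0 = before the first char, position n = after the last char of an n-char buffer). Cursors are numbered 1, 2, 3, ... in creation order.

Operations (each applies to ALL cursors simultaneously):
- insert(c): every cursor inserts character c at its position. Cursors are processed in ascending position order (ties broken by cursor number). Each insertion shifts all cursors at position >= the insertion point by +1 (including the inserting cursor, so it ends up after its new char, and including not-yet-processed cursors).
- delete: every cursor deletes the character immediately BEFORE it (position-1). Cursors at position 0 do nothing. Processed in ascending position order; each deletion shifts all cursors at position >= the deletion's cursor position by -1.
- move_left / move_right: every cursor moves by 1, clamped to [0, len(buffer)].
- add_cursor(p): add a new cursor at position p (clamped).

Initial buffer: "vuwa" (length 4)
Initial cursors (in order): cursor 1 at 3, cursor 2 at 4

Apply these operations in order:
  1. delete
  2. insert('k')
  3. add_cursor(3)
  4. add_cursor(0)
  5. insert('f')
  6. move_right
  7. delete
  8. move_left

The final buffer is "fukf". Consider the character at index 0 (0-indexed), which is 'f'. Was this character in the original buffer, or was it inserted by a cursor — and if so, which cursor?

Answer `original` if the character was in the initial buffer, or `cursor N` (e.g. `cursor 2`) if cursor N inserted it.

After op 1 (delete): buffer="vu" (len 2), cursors c1@2 c2@2, authorship ..
After op 2 (insert('k')): buffer="vukk" (len 4), cursors c1@4 c2@4, authorship ..12
After op 3 (add_cursor(3)): buffer="vukk" (len 4), cursors c3@3 c1@4 c2@4, authorship ..12
After op 4 (add_cursor(0)): buffer="vukk" (len 4), cursors c4@0 c3@3 c1@4 c2@4, authorship ..12
After op 5 (insert('f')): buffer="fvukfkff" (len 8), cursors c4@1 c3@5 c1@8 c2@8, authorship 4..13212
After op 6 (move_right): buffer="fvukfkff" (len 8), cursors c4@2 c3@6 c1@8 c2@8, authorship 4..13212
After op 7 (delete): buffer="fukf" (len 4), cursors c4@1 c1@4 c2@4 c3@4, authorship 4.13
After op 8 (move_left): buffer="fukf" (len 4), cursors c4@0 c1@3 c2@3 c3@3, authorship 4.13
Authorship (.=original, N=cursor N): 4 . 1 3
Index 0: author = 4

Answer: cursor 4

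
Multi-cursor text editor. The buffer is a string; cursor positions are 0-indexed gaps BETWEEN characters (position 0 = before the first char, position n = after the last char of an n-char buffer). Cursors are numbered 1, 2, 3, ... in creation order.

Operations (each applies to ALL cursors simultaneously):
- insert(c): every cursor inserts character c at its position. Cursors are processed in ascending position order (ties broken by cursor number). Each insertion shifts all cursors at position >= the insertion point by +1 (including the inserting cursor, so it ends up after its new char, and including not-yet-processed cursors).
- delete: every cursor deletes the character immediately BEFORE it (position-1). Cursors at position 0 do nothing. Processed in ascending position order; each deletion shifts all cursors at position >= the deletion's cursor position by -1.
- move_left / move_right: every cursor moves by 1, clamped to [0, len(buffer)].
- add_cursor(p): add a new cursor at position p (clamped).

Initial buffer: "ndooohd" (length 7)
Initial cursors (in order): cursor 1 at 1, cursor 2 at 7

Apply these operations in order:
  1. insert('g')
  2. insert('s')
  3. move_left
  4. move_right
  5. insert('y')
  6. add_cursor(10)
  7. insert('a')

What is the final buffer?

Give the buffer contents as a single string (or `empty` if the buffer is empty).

After op 1 (insert('g')): buffer="ngdooohdg" (len 9), cursors c1@2 c2@9, authorship .1......2
After op 2 (insert('s')): buffer="ngsdooohdgs" (len 11), cursors c1@3 c2@11, authorship .11......22
After op 3 (move_left): buffer="ngsdooohdgs" (len 11), cursors c1@2 c2@10, authorship .11......22
After op 4 (move_right): buffer="ngsdooohdgs" (len 11), cursors c1@3 c2@11, authorship .11......22
After op 5 (insert('y')): buffer="ngsydooohdgsy" (len 13), cursors c1@4 c2@13, authorship .111......222
After op 6 (add_cursor(10)): buffer="ngsydooohdgsy" (len 13), cursors c1@4 c3@10 c2@13, authorship .111......222
After op 7 (insert('a')): buffer="ngsyadooohdagsya" (len 16), cursors c1@5 c3@12 c2@16, authorship .1111......32222

Answer: ngsyadooohdagsya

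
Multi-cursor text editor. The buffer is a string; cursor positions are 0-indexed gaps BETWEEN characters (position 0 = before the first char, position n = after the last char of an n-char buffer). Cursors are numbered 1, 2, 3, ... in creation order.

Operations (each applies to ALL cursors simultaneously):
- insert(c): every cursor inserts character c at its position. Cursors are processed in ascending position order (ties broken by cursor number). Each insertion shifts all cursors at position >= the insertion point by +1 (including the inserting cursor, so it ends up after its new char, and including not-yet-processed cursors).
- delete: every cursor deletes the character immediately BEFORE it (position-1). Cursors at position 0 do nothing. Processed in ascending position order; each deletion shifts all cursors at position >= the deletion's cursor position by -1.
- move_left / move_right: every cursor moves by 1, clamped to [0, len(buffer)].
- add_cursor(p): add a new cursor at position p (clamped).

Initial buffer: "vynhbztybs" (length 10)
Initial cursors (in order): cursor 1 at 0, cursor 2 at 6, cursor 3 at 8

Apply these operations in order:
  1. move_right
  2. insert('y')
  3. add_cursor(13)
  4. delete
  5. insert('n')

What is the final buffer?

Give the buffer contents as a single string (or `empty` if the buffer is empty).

After op 1 (move_right): buffer="vynhbztybs" (len 10), cursors c1@1 c2@7 c3@9, authorship ..........
After op 2 (insert('y')): buffer="vyynhbztyybys" (len 13), cursors c1@2 c2@9 c3@12, authorship .1......2..3.
After op 3 (add_cursor(13)): buffer="vyynhbztyybys" (len 13), cursors c1@2 c2@9 c3@12 c4@13, authorship .1......2..3.
After op 4 (delete): buffer="vynhbztyb" (len 9), cursors c1@1 c2@7 c3@9 c4@9, authorship .........
After op 5 (insert('n')): buffer="vnynhbztnybnn" (len 13), cursors c1@2 c2@9 c3@13 c4@13, authorship .1......2..34

Answer: vnynhbztnybnn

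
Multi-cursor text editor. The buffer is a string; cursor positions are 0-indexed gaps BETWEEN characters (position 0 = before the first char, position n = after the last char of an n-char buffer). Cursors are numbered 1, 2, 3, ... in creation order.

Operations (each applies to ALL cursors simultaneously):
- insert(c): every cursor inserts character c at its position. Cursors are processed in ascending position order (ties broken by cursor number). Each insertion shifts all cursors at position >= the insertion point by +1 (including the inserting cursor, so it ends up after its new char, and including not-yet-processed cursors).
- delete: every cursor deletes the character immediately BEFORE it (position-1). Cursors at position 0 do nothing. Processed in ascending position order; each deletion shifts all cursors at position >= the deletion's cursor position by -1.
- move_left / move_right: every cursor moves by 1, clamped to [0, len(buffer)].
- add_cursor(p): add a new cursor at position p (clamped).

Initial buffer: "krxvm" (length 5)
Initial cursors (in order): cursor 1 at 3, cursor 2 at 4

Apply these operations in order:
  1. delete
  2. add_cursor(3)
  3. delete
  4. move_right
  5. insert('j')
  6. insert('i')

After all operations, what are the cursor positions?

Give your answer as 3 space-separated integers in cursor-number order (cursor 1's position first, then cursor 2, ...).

Answer: 6 6 6

Derivation:
After op 1 (delete): buffer="krm" (len 3), cursors c1@2 c2@2, authorship ...
After op 2 (add_cursor(3)): buffer="krm" (len 3), cursors c1@2 c2@2 c3@3, authorship ...
After op 3 (delete): buffer="" (len 0), cursors c1@0 c2@0 c3@0, authorship 
After op 4 (move_right): buffer="" (len 0), cursors c1@0 c2@0 c3@0, authorship 
After op 5 (insert('j')): buffer="jjj" (len 3), cursors c1@3 c2@3 c3@3, authorship 123
After op 6 (insert('i')): buffer="jjjiii" (len 6), cursors c1@6 c2@6 c3@6, authorship 123123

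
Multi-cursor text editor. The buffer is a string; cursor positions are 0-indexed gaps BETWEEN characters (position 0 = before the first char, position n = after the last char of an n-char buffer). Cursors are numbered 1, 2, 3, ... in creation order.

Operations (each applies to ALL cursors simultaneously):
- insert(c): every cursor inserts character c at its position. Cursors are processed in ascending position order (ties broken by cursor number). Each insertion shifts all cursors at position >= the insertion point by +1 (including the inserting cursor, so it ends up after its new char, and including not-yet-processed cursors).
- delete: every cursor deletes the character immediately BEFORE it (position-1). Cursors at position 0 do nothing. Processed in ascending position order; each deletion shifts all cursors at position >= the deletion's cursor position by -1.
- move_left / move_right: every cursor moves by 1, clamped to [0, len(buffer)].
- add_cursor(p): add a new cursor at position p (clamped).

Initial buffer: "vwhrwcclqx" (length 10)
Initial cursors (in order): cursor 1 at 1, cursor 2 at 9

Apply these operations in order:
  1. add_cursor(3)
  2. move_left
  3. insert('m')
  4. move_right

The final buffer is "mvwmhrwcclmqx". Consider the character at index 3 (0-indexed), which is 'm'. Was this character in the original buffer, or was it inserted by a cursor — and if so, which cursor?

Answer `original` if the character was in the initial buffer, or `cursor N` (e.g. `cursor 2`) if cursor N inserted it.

Answer: cursor 3

Derivation:
After op 1 (add_cursor(3)): buffer="vwhrwcclqx" (len 10), cursors c1@1 c3@3 c2@9, authorship ..........
After op 2 (move_left): buffer="vwhrwcclqx" (len 10), cursors c1@0 c3@2 c2@8, authorship ..........
After op 3 (insert('m')): buffer="mvwmhrwcclmqx" (len 13), cursors c1@1 c3@4 c2@11, authorship 1..3......2..
After op 4 (move_right): buffer="mvwmhrwcclmqx" (len 13), cursors c1@2 c3@5 c2@12, authorship 1..3......2..
Authorship (.=original, N=cursor N): 1 . . 3 . . . . . . 2 . .
Index 3: author = 3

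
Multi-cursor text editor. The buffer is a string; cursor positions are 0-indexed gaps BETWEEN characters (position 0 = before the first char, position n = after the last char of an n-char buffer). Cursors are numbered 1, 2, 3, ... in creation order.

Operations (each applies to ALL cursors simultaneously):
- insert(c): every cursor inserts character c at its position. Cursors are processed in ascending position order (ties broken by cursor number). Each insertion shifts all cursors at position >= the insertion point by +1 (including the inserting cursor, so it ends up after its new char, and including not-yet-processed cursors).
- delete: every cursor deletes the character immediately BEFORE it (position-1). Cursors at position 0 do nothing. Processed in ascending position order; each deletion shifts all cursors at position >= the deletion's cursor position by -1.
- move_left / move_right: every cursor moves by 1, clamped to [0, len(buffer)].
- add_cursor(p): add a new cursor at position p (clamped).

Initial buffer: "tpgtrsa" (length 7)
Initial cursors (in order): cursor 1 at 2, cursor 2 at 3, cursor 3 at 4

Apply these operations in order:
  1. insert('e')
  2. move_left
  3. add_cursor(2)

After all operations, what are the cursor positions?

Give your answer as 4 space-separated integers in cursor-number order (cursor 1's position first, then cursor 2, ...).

Answer: 2 4 6 2

Derivation:
After op 1 (insert('e')): buffer="tpegetersa" (len 10), cursors c1@3 c2@5 c3@7, authorship ..1.2.3...
After op 2 (move_left): buffer="tpegetersa" (len 10), cursors c1@2 c2@4 c3@6, authorship ..1.2.3...
After op 3 (add_cursor(2)): buffer="tpegetersa" (len 10), cursors c1@2 c4@2 c2@4 c3@6, authorship ..1.2.3...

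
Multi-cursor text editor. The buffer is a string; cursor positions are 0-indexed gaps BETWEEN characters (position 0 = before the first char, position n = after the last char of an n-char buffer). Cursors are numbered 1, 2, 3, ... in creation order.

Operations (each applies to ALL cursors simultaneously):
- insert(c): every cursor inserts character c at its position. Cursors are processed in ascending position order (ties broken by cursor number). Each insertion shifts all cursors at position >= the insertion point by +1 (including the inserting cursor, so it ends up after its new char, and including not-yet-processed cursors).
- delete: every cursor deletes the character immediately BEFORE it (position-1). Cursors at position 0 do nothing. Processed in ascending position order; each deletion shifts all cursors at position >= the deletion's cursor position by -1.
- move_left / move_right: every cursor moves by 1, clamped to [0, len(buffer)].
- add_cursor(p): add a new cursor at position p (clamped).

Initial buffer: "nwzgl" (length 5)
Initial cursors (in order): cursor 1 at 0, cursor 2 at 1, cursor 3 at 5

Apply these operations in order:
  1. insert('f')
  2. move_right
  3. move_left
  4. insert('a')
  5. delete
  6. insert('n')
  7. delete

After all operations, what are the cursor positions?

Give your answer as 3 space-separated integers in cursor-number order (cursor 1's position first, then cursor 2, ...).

Answer: 1 3 7

Derivation:
After op 1 (insert('f')): buffer="fnfwzglf" (len 8), cursors c1@1 c2@3 c3@8, authorship 1.2....3
After op 2 (move_right): buffer="fnfwzglf" (len 8), cursors c1@2 c2@4 c3@8, authorship 1.2....3
After op 3 (move_left): buffer="fnfwzglf" (len 8), cursors c1@1 c2@3 c3@7, authorship 1.2....3
After op 4 (insert('a')): buffer="fanfawzglaf" (len 11), cursors c1@2 c2@5 c3@10, authorship 11.22....33
After op 5 (delete): buffer="fnfwzglf" (len 8), cursors c1@1 c2@3 c3@7, authorship 1.2....3
After op 6 (insert('n')): buffer="fnnfnwzglnf" (len 11), cursors c1@2 c2@5 c3@10, authorship 11.22....33
After op 7 (delete): buffer="fnfwzglf" (len 8), cursors c1@1 c2@3 c3@7, authorship 1.2....3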